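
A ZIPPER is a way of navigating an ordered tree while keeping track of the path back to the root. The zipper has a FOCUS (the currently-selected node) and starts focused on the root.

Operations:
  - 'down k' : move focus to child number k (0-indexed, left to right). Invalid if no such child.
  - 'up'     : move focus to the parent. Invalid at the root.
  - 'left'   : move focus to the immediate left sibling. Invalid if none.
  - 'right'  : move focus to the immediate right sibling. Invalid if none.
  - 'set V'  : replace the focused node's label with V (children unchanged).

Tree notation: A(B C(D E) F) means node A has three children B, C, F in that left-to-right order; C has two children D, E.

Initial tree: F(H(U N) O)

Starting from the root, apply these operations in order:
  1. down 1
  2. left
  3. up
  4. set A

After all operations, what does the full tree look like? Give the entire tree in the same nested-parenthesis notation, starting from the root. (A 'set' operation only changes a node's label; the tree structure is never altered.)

Answer: A(H(U N) O)

Derivation:
Step 1 (down 1): focus=O path=1 depth=1 children=[] left=['H'] right=[] parent=F
Step 2 (left): focus=H path=0 depth=1 children=['U', 'N'] left=[] right=['O'] parent=F
Step 3 (up): focus=F path=root depth=0 children=['H', 'O'] (at root)
Step 4 (set A): focus=A path=root depth=0 children=['H', 'O'] (at root)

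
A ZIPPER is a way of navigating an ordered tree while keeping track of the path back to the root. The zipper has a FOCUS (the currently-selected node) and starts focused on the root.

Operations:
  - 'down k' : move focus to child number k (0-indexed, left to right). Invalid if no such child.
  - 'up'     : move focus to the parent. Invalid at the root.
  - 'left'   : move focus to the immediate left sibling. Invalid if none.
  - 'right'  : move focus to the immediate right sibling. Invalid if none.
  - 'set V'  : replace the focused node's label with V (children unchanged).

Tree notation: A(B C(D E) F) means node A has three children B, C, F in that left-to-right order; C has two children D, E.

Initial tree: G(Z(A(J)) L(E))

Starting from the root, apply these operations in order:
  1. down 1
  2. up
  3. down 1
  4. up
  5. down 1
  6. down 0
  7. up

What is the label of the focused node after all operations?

Step 1 (down 1): focus=L path=1 depth=1 children=['E'] left=['Z'] right=[] parent=G
Step 2 (up): focus=G path=root depth=0 children=['Z', 'L'] (at root)
Step 3 (down 1): focus=L path=1 depth=1 children=['E'] left=['Z'] right=[] parent=G
Step 4 (up): focus=G path=root depth=0 children=['Z', 'L'] (at root)
Step 5 (down 1): focus=L path=1 depth=1 children=['E'] left=['Z'] right=[] parent=G
Step 6 (down 0): focus=E path=1/0 depth=2 children=[] left=[] right=[] parent=L
Step 7 (up): focus=L path=1 depth=1 children=['E'] left=['Z'] right=[] parent=G

Answer: L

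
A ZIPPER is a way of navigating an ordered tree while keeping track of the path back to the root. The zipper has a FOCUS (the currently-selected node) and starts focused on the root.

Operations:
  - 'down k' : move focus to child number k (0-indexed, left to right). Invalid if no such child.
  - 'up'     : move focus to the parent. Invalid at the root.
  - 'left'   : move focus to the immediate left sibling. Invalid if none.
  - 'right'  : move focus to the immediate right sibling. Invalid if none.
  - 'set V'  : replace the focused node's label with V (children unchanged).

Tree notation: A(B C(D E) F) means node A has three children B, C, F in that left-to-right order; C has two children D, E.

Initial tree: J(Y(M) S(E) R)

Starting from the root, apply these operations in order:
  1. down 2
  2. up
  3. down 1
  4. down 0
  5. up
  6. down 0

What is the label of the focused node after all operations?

Answer: E

Derivation:
Step 1 (down 2): focus=R path=2 depth=1 children=[] left=['Y', 'S'] right=[] parent=J
Step 2 (up): focus=J path=root depth=0 children=['Y', 'S', 'R'] (at root)
Step 3 (down 1): focus=S path=1 depth=1 children=['E'] left=['Y'] right=['R'] parent=J
Step 4 (down 0): focus=E path=1/0 depth=2 children=[] left=[] right=[] parent=S
Step 5 (up): focus=S path=1 depth=1 children=['E'] left=['Y'] right=['R'] parent=J
Step 6 (down 0): focus=E path=1/0 depth=2 children=[] left=[] right=[] parent=S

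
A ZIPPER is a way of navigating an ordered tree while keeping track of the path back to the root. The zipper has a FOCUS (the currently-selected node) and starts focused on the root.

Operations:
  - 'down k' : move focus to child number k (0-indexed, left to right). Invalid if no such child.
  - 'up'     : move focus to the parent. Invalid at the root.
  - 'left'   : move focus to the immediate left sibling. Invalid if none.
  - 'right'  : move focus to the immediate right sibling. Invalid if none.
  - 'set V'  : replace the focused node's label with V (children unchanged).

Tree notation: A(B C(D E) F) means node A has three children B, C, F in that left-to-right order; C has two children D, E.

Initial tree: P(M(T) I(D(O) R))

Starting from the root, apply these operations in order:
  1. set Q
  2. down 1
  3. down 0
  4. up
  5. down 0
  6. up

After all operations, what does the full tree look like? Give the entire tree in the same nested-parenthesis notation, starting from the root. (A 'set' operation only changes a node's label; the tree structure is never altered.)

Step 1 (set Q): focus=Q path=root depth=0 children=['M', 'I'] (at root)
Step 2 (down 1): focus=I path=1 depth=1 children=['D', 'R'] left=['M'] right=[] parent=Q
Step 3 (down 0): focus=D path=1/0 depth=2 children=['O'] left=[] right=['R'] parent=I
Step 4 (up): focus=I path=1 depth=1 children=['D', 'R'] left=['M'] right=[] parent=Q
Step 5 (down 0): focus=D path=1/0 depth=2 children=['O'] left=[] right=['R'] parent=I
Step 6 (up): focus=I path=1 depth=1 children=['D', 'R'] left=['M'] right=[] parent=Q

Answer: Q(M(T) I(D(O) R))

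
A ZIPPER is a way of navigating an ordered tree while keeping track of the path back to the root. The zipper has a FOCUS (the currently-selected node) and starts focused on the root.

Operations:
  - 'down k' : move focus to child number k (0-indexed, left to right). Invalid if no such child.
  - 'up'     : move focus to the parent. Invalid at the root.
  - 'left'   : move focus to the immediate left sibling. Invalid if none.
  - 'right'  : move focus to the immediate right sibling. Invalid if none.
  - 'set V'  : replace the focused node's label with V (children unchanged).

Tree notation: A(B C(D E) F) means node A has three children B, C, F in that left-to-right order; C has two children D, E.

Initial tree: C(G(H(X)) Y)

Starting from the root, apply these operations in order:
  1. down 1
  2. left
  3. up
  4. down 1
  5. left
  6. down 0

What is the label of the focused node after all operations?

Answer: H

Derivation:
Step 1 (down 1): focus=Y path=1 depth=1 children=[] left=['G'] right=[] parent=C
Step 2 (left): focus=G path=0 depth=1 children=['H'] left=[] right=['Y'] parent=C
Step 3 (up): focus=C path=root depth=0 children=['G', 'Y'] (at root)
Step 4 (down 1): focus=Y path=1 depth=1 children=[] left=['G'] right=[] parent=C
Step 5 (left): focus=G path=0 depth=1 children=['H'] left=[] right=['Y'] parent=C
Step 6 (down 0): focus=H path=0/0 depth=2 children=['X'] left=[] right=[] parent=G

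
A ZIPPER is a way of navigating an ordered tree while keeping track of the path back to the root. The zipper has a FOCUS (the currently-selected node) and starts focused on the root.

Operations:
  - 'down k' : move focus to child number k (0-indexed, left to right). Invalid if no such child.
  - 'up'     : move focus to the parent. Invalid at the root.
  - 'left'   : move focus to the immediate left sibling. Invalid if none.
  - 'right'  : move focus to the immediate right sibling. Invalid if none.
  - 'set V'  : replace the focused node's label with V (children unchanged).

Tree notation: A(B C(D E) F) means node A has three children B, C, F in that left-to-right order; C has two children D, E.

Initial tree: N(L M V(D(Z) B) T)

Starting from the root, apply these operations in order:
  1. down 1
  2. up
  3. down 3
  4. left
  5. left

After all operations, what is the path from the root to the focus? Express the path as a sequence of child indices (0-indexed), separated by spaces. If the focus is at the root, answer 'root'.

Step 1 (down 1): focus=M path=1 depth=1 children=[] left=['L'] right=['V', 'T'] parent=N
Step 2 (up): focus=N path=root depth=0 children=['L', 'M', 'V', 'T'] (at root)
Step 3 (down 3): focus=T path=3 depth=1 children=[] left=['L', 'M', 'V'] right=[] parent=N
Step 4 (left): focus=V path=2 depth=1 children=['D', 'B'] left=['L', 'M'] right=['T'] parent=N
Step 5 (left): focus=M path=1 depth=1 children=[] left=['L'] right=['V', 'T'] parent=N

Answer: 1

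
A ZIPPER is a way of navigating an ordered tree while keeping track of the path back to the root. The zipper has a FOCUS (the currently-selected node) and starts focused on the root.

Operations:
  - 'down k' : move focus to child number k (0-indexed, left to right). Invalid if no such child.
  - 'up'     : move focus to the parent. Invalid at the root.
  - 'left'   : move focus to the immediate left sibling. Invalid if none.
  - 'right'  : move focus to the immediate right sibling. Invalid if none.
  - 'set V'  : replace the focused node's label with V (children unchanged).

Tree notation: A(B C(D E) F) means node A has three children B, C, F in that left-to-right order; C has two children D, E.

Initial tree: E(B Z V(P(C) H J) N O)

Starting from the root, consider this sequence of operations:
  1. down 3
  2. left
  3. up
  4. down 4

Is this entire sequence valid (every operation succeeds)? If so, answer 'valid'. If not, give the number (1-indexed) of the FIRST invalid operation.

Answer: valid

Derivation:
Step 1 (down 3): focus=N path=3 depth=1 children=[] left=['B', 'Z', 'V'] right=['O'] parent=E
Step 2 (left): focus=V path=2 depth=1 children=['P', 'H', 'J'] left=['B', 'Z'] right=['N', 'O'] parent=E
Step 3 (up): focus=E path=root depth=0 children=['B', 'Z', 'V', 'N', 'O'] (at root)
Step 4 (down 4): focus=O path=4 depth=1 children=[] left=['B', 'Z', 'V', 'N'] right=[] parent=E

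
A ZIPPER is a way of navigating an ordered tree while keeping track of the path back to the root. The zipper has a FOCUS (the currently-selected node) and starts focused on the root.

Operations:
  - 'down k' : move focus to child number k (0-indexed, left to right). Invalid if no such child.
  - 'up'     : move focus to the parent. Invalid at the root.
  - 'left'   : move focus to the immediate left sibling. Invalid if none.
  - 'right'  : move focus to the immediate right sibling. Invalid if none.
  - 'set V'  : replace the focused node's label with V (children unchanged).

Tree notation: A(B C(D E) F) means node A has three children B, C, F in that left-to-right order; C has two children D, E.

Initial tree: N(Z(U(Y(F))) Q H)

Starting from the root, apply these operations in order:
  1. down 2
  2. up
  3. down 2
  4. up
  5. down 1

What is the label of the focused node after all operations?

Step 1 (down 2): focus=H path=2 depth=1 children=[] left=['Z', 'Q'] right=[] parent=N
Step 2 (up): focus=N path=root depth=0 children=['Z', 'Q', 'H'] (at root)
Step 3 (down 2): focus=H path=2 depth=1 children=[] left=['Z', 'Q'] right=[] parent=N
Step 4 (up): focus=N path=root depth=0 children=['Z', 'Q', 'H'] (at root)
Step 5 (down 1): focus=Q path=1 depth=1 children=[] left=['Z'] right=['H'] parent=N

Answer: Q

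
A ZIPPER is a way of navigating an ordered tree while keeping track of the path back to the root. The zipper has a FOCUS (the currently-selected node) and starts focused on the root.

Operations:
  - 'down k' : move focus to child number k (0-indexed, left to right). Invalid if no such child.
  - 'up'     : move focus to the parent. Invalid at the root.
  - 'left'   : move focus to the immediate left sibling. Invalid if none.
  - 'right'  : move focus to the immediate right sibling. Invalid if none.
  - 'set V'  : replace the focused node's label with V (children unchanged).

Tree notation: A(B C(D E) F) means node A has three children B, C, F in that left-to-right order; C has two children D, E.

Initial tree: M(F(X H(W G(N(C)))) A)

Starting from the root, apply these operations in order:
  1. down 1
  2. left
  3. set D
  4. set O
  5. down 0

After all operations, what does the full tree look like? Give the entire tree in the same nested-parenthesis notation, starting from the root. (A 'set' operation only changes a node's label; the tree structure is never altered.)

Step 1 (down 1): focus=A path=1 depth=1 children=[] left=['F'] right=[] parent=M
Step 2 (left): focus=F path=0 depth=1 children=['X', 'H'] left=[] right=['A'] parent=M
Step 3 (set D): focus=D path=0 depth=1 children=['X', 'H'] left=[] right=['A'] parent=M
Step 4 (set O): focus=O path=0 depth=1 children=['X', 'H'] left=[] right=['A'] parent=M
Step 5 (down 0): focus=X path=0/0 depth=2 children=[] left=[] right=['H'] parent=O

Answer: M(O(X H(W G(N(C)))) A)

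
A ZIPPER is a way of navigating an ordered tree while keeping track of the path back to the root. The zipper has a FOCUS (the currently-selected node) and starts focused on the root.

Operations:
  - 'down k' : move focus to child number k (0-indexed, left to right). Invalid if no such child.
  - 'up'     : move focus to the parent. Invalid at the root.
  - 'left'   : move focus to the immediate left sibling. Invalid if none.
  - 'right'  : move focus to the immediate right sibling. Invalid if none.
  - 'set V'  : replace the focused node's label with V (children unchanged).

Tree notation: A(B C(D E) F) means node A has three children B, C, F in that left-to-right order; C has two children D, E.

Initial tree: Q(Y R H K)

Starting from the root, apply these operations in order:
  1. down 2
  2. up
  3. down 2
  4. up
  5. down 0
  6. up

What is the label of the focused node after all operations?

Step 1 (down 2): focus=H path=2 depth=1 children=[] left=['Y', 'R'] right=['K'] parent=Q
Step 2 (up): focus=Q path=root depth=0 children=['Y', 'R', 'H', 'K'] (at root)
Step 3 (down 2): focus=H path=2 depth=1 children=[] left=['Y', 'R'] right=['K'] parent=Q
Step 4 (up): focus=Q path=root depth=0 children=['Y', 'R', 'H', 'K'] (at root)
Step 5 (down 0): focus=Y path=0 depth=1 children=[] left=[] right=['R', 'H', 'K'] parent=Q
Step 6 (up): focus=Q path=root depth=0 children=['Y', 'R', 'H', 'K'] (at root)

Answer: Q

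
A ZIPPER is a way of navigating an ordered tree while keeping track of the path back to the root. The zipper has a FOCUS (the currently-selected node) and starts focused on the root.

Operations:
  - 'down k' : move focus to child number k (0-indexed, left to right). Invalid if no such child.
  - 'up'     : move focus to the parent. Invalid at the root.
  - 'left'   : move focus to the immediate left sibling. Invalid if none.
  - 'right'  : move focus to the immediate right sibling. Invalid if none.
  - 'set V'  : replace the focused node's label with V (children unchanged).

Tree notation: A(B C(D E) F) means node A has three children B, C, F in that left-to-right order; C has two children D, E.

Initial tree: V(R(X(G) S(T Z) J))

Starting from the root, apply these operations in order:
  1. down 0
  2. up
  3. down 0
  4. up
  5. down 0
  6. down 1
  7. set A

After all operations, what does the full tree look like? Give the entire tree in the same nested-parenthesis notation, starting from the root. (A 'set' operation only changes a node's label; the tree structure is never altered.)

Answer: V(R(X(G) A(T Z) J))

Derivation:
Step 1 (down 0): focus=R path=0 depth=1 children=['X', 'S', 'J'] left=[] right=[] parent=V
Step 2 (up): focus=V path=root depth=0 children=['R'] (at root)
Step 3 (down 0): focus=R path=0 depth=1 children=['X', 'S', 'J'] left=[] right=[] parent=V
Step 4 (up): focus=V path=root depth=0 children=['R'] (at root)
Step 5 (down 0): focus=R path=0 depth=1 children=['X', 'S', 'J'] left=[] right=[] parent=V
Step 6 (down 1): focus=S path=0/1 depth=2 children=['T', 'Z'] left=['X'] right=['J'] parent=R
Step 7 (set A): focus=A path=0/1 depth=2 children=['T', 'Z'] left=['X'] right=['J'] parent=R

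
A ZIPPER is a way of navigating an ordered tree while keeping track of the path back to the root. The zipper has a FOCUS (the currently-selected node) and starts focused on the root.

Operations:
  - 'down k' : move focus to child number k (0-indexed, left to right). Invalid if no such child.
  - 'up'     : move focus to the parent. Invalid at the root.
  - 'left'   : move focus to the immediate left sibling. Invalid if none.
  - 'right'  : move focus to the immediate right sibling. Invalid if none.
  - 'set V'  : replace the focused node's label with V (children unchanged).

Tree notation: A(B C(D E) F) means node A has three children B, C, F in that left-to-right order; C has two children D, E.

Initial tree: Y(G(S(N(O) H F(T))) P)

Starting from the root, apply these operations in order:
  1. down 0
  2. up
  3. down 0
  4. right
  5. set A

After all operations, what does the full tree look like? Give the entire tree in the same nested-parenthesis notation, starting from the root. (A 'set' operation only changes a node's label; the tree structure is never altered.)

Step 1 (down 0): focus=G path=0 depth=1 children=['S'] left=[] right=['P'] parent=Y
Step 2 (up): focus=Y path=root depth=0 children=['G', 'P'] (at root)
Step 3 (down 0): focus=G path=0 depth=1 children=['S'] left=[] right=['P'] parent=Y
Step 4 (right): focus=P path=1 depth=1 children=[] left=['G'] right=[] parent=Y
Step 5 (set A): focus=A path=1 depth=1 children=[] left=['G'] right=[] parent=Y

Answer: Y(G(S(N(O) H F(T))) A)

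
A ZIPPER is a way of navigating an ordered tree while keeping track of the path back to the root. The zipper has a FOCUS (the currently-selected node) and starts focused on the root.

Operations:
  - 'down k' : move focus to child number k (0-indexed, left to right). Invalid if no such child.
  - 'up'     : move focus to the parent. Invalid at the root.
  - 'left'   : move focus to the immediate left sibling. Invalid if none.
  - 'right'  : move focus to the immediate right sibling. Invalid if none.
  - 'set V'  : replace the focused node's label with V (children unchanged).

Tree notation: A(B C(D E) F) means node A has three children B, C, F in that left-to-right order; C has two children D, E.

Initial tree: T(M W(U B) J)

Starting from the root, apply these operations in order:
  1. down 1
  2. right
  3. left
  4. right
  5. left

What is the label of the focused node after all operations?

Answer: W

Derivation:
Step 1 (down 1): focus=W path=1 depth=1 children=['U', 'B'] left=['M'] right=['J'] parent=T
Step 2 (right): focus=J path=2 depth=1 children=[] left=['M', 'W'] right=[] parent=T
Step 3 (left): focus=W path=1 depth=1 children=['U', 'B'] left=['M'] right=['J'] parent=T
Step 4 (right): focus=J path=2 depth=1 children=[] left=['M', 'W'] right=[] parent=T
Step 5 (left): focus=W path=1 depth=1 children=['U', 'B'] left=['M'] right=['J'] parent=T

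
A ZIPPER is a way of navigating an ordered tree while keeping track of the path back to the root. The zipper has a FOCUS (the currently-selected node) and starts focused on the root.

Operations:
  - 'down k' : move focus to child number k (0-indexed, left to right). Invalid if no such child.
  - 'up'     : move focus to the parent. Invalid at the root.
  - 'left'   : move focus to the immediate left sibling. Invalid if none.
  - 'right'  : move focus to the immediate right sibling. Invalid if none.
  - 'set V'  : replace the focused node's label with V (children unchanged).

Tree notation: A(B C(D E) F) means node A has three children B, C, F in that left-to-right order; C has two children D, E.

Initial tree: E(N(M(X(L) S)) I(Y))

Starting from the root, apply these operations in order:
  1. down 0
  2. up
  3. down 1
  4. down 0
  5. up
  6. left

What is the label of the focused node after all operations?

Answer: N

Derivation:
Step 1 (down 0): focus=N path=0 depth=1 children=['M'] left=[] right=['I'] parent=E
Step 2 (up): focus=E path=root depth=0 children=['N', 'I'] (at root)
Step 3 (down 1): focus=I path=1 depth=1 children=['Y'] left=['N'] right=[] parent=E
Step 4 (down 0): focus=Y path=1/0 depth=2 children=[] left=[] right=[] parent=I
Step 5 (up): focus=I path=1 depth=1 children=['Y'] left=['N'] right=[] parent=E
Step 6 (left): focus=N path=0 depth=1 children=['M'] left=[] right=['I'] parent=E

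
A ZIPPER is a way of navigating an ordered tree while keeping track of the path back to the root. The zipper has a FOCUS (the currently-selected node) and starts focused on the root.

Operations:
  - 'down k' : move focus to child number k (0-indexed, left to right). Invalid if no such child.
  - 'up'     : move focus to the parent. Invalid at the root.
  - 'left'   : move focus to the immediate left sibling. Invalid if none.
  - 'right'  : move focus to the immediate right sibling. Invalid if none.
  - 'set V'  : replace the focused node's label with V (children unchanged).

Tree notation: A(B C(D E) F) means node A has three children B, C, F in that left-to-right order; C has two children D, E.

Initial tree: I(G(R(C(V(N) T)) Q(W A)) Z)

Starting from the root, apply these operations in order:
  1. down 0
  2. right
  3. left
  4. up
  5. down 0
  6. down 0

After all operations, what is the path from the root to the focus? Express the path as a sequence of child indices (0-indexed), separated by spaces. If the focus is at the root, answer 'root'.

Answer: 0 0

Derivation:
Step 1 (down 0): focus=G path=0 depth=1 children=['R', 'Q'] left=[] right=['Z'] parent=I
Step 2 (right): focus=Z path=1 depth=1 children=[] left=['G'] right=[] parent=I
Step 3 (left): focus=G path=0 depth=1 children=['R', 'Q'] left=[] right=['Z'] parent=I
Step 4 (up): focus=I path=root depth=0 children=['G', 'Z'] (at root)
Step 5 (down 0): focus=G path=0 depth=1 children=['R', 'Q'] left=[] right=['Z'] parent=I
Step 6 (down 0): focus=R path=0/0 depth=2 children=['C'] left=[] right=['Q'] parent=G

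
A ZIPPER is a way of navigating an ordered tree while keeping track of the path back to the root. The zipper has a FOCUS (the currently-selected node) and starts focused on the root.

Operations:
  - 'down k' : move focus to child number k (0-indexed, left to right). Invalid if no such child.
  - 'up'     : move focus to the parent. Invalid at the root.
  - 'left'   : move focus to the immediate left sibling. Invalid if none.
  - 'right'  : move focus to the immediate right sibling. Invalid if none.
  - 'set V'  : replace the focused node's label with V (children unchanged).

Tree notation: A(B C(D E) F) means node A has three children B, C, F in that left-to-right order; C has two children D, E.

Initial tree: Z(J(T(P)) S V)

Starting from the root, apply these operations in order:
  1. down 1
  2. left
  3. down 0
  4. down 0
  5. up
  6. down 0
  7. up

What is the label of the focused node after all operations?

Answer: T

Derivation:
Step 1 (down 1): focus=S path=1 depth=1 children=[] left=['J'] right=['V'] parent=Z
Step 2 (left): focus=J path=0 depth=1 children=['T'] left=[] right=['S', 'V'] parent=Z
Step 3 (down 0): focus=T path=0/0 depth=2 children=['P'] left=[] right=[] parent=J
Step 4 (down 0): focus=P path=0/0/0 depth=3 children=[] left=[] right=[] parent=T
Step 5 (up): focus=T path=0/0 depth=2 children=['P'] left=[] right=[] parent=J
Step 6 (down 0): focus=P path=0/0/0 depth=3 children=[] left=[] right=[] parent=T
Step 7 (up): focus=T path=0/0 depth=2 children=['P'] left=[] right=[] parent=J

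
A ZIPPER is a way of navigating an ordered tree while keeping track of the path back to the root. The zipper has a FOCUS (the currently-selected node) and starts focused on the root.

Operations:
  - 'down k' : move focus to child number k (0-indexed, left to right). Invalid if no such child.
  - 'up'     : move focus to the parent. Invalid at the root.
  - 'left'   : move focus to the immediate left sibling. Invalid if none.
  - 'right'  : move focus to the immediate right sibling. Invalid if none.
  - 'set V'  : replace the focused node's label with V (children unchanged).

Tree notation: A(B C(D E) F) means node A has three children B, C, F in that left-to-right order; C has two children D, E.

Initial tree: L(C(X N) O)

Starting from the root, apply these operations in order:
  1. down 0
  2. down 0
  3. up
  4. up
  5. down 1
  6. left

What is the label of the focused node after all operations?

Step 1 (down 0): focus=C path=0 depth=1 children=['X', 'N'] left=[] right=['O'] parent=L
Step 2 (down 0): focus=X path=0/0 depth=2 children=[] left=[] right=['N'] parent=C
Step 3 (up): focus=C path=0 depth=1 children=['X', 'N'] left=[] right=['O'] parent=L
Step 4 (up): focus=L path=root depth=0 children=['C', 'O'] (at root)
Step 5 (down 1): focus=O path=1 depth=1 children=[] left=['C'] right=[] parent=L
Step 6 (left): focus=C path=0 depth=1 children=['X', 'N'] left=[] right=['O'] parent=L

Answer: C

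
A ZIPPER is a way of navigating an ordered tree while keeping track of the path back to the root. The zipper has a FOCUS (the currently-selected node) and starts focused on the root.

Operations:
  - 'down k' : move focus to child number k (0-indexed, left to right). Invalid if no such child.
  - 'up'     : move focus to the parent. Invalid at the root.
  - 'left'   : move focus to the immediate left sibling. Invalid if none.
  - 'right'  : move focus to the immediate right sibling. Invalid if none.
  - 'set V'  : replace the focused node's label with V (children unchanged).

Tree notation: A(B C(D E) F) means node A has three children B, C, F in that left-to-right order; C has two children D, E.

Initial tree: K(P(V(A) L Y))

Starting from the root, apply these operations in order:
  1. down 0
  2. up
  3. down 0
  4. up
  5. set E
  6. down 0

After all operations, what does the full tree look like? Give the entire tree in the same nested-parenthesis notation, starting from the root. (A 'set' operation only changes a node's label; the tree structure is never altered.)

Answer: E(P(V(A) L Y))

Derivation:
Step 1 (down 0): focus=P path=0 depth=1 children=['V', 'L', 'Y'] left=[] right=[] parent=K
Step 2 (up): focus=K path=root depth=0 children=['P'] (at root)
Step 3 (down 0): focus=P path=0 depth=1 children=['V', 'L', 'Y'] left=[] right=[] parent=K
Step 4 (up): focus=K path=root depth=0 children=['P'] (at root)
Step 5 (set E): focus=E path=root depth=0 children=['P'] (at root)
Step 6 (down 0): focus=P path=0 depth=1 children=['V', 'L', 'Y'] left=[] right=[] parent=E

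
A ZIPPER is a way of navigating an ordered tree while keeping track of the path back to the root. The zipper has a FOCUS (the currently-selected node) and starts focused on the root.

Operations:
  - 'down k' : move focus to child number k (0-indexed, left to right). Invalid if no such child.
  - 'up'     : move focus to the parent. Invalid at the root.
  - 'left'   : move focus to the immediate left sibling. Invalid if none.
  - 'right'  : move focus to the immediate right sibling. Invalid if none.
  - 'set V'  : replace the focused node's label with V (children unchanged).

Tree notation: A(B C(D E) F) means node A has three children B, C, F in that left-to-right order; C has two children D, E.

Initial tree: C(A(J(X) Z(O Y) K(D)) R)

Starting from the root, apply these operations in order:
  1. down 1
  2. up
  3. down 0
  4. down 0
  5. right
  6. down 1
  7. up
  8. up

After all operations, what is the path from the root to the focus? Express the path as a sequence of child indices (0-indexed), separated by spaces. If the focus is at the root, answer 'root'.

Answer: 0

Derivation:
Step 1 (down 1): focus=R path=1 depth=1 children=[] left=['A'] right=[] parent=C
Step 2 (up): focus=C path=root depth=0 children=['A', 'R'] (at root)
Step 3 (down 0): focus=A path=0 depth=1 children=['J', 'Z', 'K'] left=[] right=['R'] parent=C
Step 4 (down 0): focus=J path=0/0 depth=2 children=['X'] left=[] right=['Z', 'K'] parent=A
Step 5 (right): focus=Z path=0/1 depth=2 children=['O', 'Y'] left=['J'] right=['K'] parent=A
Step 6 (down 1): focus=Y path=0/1/1 depth=3 children=[] left=['O'] right=[] parent=Z
Step 7 (up): focus=Z path=0/1 depth=2 children=['O', 'Y'] left=['J'] right=['K'] parent=A
Step 8 (up): focus=A path=0 depth=1 children=['J', 'Z', 'K'] left=[] right=['R'] parent=C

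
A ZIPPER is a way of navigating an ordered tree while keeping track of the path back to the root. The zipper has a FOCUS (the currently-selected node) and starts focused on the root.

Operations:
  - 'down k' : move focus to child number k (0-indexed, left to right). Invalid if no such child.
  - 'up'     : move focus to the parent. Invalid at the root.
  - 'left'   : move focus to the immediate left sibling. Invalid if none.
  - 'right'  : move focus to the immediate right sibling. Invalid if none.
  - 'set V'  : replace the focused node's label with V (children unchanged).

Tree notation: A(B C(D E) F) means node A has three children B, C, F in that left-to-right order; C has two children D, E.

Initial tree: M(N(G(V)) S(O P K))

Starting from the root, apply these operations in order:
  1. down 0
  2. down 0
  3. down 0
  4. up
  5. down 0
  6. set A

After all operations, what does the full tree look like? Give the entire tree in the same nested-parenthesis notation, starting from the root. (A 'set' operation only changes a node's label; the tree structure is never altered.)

Step 1 (down 0): focus=N path=0 depth=1 children=['G'] left=[] right=['S'] parent=M
Step 2 (down 0): focus=G path=0/0 depth=2 children=['V'] left=[] right=[] parent=N
Step 3 (down 0): focus=V path=0/0/0 depth=3 children=[] left=[] right=[] parent=G
Step 4 (up): focus=G path=0/0 depth=2 children=['V'] left=[] right=[] parent=N
Step 5 (down 0): focus=V path=0/0/0 depth=3 children=[] left=[] right=[] parent=G
Step 6 (set A): focus=A path=0/0/0 depth=3 children=[] left=[] right=[] parent=G

Answer: M(N(G(A)) S(O P K))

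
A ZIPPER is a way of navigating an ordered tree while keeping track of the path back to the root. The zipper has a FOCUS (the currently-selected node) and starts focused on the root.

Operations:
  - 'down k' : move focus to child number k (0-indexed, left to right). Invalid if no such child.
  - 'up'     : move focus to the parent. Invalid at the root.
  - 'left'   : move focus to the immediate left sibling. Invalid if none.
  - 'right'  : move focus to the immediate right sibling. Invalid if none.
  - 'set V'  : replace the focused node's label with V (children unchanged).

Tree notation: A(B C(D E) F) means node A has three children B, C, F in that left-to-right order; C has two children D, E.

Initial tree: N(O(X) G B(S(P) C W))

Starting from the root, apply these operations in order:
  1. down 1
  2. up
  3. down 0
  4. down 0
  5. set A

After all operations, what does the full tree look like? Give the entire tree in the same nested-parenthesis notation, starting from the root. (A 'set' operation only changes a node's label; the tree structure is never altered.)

Answer: N(O(A) G B(S(P) C W))

Derivation:
Step 1 (down 1): focus=G path=1 depth=1 children=[] left=['O'] right=['B'] parent=N
Step 2 (up): focus=N path=root depth=0 children=['O', 'G', 'B'] (at root)
Step 3 (down 0): focus=O path=0 depth=1 children=['X'] left=[] right=['G', 'B'] parent=N
Step 4 (down 0): focus=X path=0/0 depth=2 children=[] left=[] right=[] parent=O
Step 5 (set A): focus=A path=0/0 depth=2 children=[] left=[] right=[] parent=O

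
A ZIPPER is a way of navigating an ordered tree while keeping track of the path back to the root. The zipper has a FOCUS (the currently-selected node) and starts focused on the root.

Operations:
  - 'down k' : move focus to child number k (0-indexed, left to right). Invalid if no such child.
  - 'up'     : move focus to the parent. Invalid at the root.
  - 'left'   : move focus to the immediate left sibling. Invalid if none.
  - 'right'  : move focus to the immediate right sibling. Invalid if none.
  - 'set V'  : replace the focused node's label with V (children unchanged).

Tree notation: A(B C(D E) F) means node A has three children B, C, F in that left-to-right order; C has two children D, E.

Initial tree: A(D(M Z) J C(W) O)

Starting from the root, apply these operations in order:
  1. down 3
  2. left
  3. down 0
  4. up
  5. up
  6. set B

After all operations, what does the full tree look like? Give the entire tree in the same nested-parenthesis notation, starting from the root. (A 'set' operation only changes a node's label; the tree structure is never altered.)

Answer: B(D(M Z) J C(W) O)

Derivation:
Step 1 (down 3): focus=O path=3 depth=1 children=[] left=['D', 'J', 'C'] right=[] parent=A
Step 2 (left): focus=C path=2 depth=1 children=['W'] left=['D', 'J'] right=['O'] parent=A
Step 3 (down 0): focus=W path=2/0 depth=2 children=[] left=[] right=[] parent=C
Step 4 (up): focus=C path=2 depth=1 children=['W'] left=['D', 'J'] right=['O'] parent=A
Step 5 (up): focus=A path=root depth=0 children=['D', 'J', 'C', 'O'] (at root)
Step 6 (set B): focus=B path=root depth=0 children=['D', 'J', 'C', 'O'] (at root)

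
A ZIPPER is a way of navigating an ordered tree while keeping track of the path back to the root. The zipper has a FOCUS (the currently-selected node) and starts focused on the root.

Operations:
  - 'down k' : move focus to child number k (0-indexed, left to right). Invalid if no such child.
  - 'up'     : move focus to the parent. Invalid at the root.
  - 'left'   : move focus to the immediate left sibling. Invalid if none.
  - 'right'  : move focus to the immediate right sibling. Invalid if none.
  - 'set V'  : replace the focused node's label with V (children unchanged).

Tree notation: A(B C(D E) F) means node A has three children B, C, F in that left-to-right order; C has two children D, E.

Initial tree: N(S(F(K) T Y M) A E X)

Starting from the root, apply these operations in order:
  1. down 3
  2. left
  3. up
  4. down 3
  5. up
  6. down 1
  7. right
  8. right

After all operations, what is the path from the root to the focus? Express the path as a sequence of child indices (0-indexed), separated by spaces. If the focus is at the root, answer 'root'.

Answer: 3

Derivation:
Step 1 (down 3): focus=X path=3 depth=1 children=[] left=['S', 'A', 'E'] right=[] parent=N
Step 2 (left): focus=E path=2 depth=1 children=[] left=['S', 'A'] right=['X'] parent=N
Step 3 (up): focus=N path=root depth=0 children=['S', 'A', 'E', 'X'] (at root)
Step 4 (down 3): focus=X path=3 depth=1 children=[] left=['S', 'A', 'E'] right=[] parent=N
Step 5 (up): focus=N path=root depth=0 children=['S', 'A', 'E', 'X'] (at root)
Step 6 (down 1): focus=A path=1 depth=1 children=[] left=['S'] right=['E', 'X'] parent=N
Step 7 (right): focus=E path=2 depth=1 children=[] left=['S', 'A'] right=['X'] parent=N
Step 8 (right): focus=X path=3 depth=1 children=[] left=['S', 'A', 'E'] right=[] parent=N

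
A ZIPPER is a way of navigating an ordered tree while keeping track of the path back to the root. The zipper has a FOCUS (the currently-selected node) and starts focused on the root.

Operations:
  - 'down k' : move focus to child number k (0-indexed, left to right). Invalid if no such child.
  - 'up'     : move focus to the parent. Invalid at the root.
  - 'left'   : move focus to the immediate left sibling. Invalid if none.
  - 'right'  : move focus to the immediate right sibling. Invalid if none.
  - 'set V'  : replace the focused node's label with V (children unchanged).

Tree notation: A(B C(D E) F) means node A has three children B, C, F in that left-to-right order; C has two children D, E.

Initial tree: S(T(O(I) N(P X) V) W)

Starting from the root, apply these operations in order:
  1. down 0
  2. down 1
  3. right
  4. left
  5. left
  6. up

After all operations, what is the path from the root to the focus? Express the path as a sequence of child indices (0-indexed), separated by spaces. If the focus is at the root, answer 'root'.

Step 1 (down 0): focus=T path=0 depth=1 children=['O', 'N', 'V'] left=[] right=['W'] parent=S
Step 2 (down 1): focus=N path=0/1 depth=2 children=['P', 'X'] left=['O'] right=['V'] parent=T
Step 3 (right): focus=V path=0/2 depth=2 children=[] left=['O', 'N'] right=[] parent=T
Step 4 (left): focus=N path=0/1 depth=2 children=['P', 'X'] left=['O'] right=['V'] parent=T
Step 5 (left): focus=O path=0/0 depth=2 children=['I'] left=[] right=['N', 'V'] parent=T
Step 6 (up): focus=T path=0 depth=1 children=['O', 'N', 'V'] left=[] right=['W'] parent=S

Answer: 0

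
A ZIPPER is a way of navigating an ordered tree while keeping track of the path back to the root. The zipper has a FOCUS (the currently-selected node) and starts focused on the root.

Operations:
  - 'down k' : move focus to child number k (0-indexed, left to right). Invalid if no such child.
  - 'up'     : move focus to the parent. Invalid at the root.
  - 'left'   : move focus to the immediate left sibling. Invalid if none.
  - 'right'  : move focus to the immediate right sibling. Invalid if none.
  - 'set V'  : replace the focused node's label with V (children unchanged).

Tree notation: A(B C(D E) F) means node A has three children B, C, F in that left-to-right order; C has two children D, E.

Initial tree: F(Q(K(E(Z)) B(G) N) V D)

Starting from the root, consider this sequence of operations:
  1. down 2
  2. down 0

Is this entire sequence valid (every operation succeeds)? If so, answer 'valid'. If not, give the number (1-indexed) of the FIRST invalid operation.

Step 1 (down 2): focus=D path=2 depth=1 children=[] left=['Q', 'V'] right=[] parent=F
Step 2 (down 0): INVALID

Answer: 2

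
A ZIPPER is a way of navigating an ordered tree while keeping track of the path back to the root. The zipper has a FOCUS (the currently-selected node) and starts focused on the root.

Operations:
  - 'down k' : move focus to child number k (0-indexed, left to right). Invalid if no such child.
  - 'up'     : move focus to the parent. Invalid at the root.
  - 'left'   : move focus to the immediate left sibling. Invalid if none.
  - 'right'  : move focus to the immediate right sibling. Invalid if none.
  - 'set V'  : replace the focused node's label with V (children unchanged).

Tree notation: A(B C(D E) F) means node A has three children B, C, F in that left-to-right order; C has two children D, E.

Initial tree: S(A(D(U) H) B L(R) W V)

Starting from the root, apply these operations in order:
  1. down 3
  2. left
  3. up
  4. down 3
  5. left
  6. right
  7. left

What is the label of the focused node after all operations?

Step 1 (down 3): focus=W path=3 depth=1 children=[] left=['A', 'B', 'L'] right=['V'] parent=S
Step 2 (left): focus=L path=2 depth=1 children=['R'] left=['A', 'B'] right=['W', 'V'] parent=S
Step 3 (up): focus=S path=root depth=0 children=['A', 'B', 'L', 'W', 'V'] (at root)
Step 4 (down 3): focus=W path=3 depth=1 children=[] left=['A', 'B', 'L'] right=['V'] parent=S
Step 5 (left): focus=L path=2 depth=1 children=['R'] left=['A', 'B'] right=['W', 'V'] parent=S
Step 6 (right): focus=W path=3 depth=1 children=[] left=['A', 'B', 'L'] right=['V'] parent=S
Step 7 (left): focus=L path=2 depth=1 children=['R'] left=['A', 'B'] right=['W', 'V'] parent=S

Answer: L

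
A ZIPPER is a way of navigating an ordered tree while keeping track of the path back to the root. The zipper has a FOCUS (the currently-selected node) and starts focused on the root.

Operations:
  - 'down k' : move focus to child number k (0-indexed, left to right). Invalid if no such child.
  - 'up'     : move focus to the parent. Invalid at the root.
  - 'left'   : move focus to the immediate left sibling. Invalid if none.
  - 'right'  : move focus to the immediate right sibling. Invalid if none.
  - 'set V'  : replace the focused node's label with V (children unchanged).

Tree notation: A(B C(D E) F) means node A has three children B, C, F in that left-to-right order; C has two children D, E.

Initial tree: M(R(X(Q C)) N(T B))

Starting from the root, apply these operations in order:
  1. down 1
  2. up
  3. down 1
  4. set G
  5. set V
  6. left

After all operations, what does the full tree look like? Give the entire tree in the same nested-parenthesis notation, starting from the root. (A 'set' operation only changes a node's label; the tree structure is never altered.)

Answer: M(R(X(Q C)) V(T B))

Derivation:
Step 1 (down 1): focus=N path=1 depth=1 children=['T', 'B'] left=['R'] right=[] parent=M
Step 2 (up): focus=M path=root depth=0 children=['R', 'N'] (at root)
Step 3 (down 1): focus=N path=1 depth=1 children=['T', 'B'] left=['R'] right=[] parent=M
Step 4 (set G): focus=G path=1 depth=1 children=['T', 'B'] left=['R'] right=[] parent=M
Step 5 (set V): focus=V path=1 depth=1 children=['T', 'B'] left=['R'] right=[] parent=M
Step 6 (left): focus=R path=0 depth=1 children=['X'] left=[] right=['V'] parent=M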